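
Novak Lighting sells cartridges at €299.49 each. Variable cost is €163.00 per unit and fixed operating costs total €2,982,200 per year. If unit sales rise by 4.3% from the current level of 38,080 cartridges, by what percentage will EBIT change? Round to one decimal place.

+10.1%

Total contribution margin = 38,080 × €136.49 = €5,197,539.20.
EBIT = €5,197,539.20 − €2,982,200 = €2,215,339.20.
Degree of operating leverage = €5,197,539.20 / €2,215,339.20 = 2.3462.
%ΔEBIT = DOL × %ΔSales = 2.3462 × +4.3% = +10.1%.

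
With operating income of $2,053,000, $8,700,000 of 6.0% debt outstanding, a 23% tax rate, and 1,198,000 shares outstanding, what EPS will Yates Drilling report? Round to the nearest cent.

$0.98

Interest = $522,000.00, so EBT = $2,053,000 − $522,000.00 = $1,531,000.00.
Net income = $1,531,000.00 × (1 − 0.23) = $1,178,870.00.
EPS = $1,178,870.00 ÷ 1,198,000 = $0.98.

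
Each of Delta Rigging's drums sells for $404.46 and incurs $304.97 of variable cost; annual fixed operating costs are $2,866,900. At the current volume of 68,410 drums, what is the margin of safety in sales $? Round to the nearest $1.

Each unit contributes $404.46 − $304.97 = $99.49. Break-even units = $2,866,900 ÷ $99.49 = 28,815.96; break-even revenue = 28,815.96 × $404.46 = $11,654,903.75.
Actual sales revenue = 68,410 × $404.46 = $27,669,108.60.
Margin of safety = $27,669,108.60 − $11,654,903.75 = $16,014,205.

$16,014,205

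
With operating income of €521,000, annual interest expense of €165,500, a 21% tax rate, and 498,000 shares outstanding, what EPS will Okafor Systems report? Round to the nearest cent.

€0.56

Pre-tax income = €521,000 − €165,500.00 = €355,500.00.
After tax at 21%: net income = €355,500.00 × 0.79 = €280,845.00.
Per share: €280,845.00 / 498,000 shares = €0.56.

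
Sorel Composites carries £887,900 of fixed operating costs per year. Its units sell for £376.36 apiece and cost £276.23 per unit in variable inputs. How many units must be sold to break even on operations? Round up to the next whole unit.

Each unit contributes £376.36 − £276.23 = £100.13.
Units to break even: £887,900 ÷ £100.13 = 8,867.47, rounded up to 8,868.

8,868 units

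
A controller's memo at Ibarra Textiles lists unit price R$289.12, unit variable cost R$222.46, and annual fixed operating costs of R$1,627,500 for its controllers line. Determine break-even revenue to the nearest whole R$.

Contribution margin per unit = R$289.12 − R$222.46 = R$66.66, a CM ratio of R$66.66 ÷ R$289.12 = 0.2306.
Break-even revenue = fixed costs × price ÷ CM = R$1,627,500 × R$289.12 ÷ R$66.66 = R$7,058,848.

R$7,058,848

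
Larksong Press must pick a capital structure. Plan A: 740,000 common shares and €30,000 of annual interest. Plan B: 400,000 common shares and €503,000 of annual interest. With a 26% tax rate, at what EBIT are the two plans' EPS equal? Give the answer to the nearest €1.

Set EPS_A = EPS_B: (EBIT − €30,000)(1 − 0.26) ÷ 740,000 = (EBIT − €503,000)(1 − 0.26) ÷ 400,000.
Cancelling (1 − t) and cross-multiplying: 400,000·(EBIT − 30,000) = 740,000·(EBIT − 503,000).
Solving, EBIT = (503,000·740,000 − 30,000·400,000) / (740,000 − 400,000) = 360,220,000,000 / 340,000 = 1,059,470.59.

€1,059,471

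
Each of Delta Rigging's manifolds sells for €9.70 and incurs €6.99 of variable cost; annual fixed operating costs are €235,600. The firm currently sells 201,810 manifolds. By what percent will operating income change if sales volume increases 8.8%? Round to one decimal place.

At 201,810 units, contribution = 201,810 × €2.71 = €546,905.10.
EBIT = €546,905.10 − €235,600 = €311,305.10.
So DOL = total CM / EBIT = €546,905.10 / €311,305.10 = 1.7568.
So EBIT moves 1.7568 × (+8.8%) = +15.5%.

+15.5%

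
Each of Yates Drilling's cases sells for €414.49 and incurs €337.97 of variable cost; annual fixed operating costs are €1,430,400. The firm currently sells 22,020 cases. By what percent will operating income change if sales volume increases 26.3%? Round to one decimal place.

Contribution at this volume is 22,020 × €76.52 = €1,684,970.40.
EBIT = €1,684,970.40 − €1,430,400 = €254,570.40.
DOL = contribution ÷ EBIT = €1,684,970.40 ÷ €254,570.40 = 6.6189.
Operating income changes by 6.6189 × +26.3% = +174.1%.

+174.1%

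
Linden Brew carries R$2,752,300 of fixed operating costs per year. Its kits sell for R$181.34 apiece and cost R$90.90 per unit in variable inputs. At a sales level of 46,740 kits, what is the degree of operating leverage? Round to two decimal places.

2.87

At 46,740 units, contribution = 46,740 × R$90.44 = R$4,227,165.60.
EBIT = R$4,227,165.60 − R$2,752,300 = R$1,474,865.60.
Degree of operating leverage = R$4,227,165.60 / R$1,474,865.60 = 2.8661.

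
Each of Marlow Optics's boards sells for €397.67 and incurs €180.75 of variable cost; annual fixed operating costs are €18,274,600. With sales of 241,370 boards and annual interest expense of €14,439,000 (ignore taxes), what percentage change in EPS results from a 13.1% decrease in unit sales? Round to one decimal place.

At 241,370 units, contribution = 241,370 × €216.92 = €52,357,980.40.
Operating income = contribution − fixed costs = €52,357,980.40 − €18,274,600 = €34,083,380.40.
After interest of €14,439,000.00, pre-tax earnings = €19,644,380.40.
Degree of combined leverage = contribution ÷ (EBIT − I) = €52,357,980.40 ÷ €19,644,380.40 = 2.6653.
%ΔEPS = DCL × %ΔSales = 2.6653 × -13.1% = -34.9%.

-34.9%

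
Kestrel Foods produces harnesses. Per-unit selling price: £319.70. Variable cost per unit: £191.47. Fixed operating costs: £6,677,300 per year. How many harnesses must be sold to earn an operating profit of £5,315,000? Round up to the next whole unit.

93,522 harnesses

Each unit contributes £319.70 − £191.47 = £128.23.
Units = (FC + target) / CM = (£6,677,300 + £5,315,000) / £128.23 = 93,521.80, so 93,522 harnesses.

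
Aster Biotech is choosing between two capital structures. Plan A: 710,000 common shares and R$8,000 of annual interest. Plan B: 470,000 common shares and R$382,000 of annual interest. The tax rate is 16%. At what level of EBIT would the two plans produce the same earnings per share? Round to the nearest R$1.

R$1,114,417

At indifference, (EBIT − 8,000)(1 − t)/710,000 = (EBIT − 382,000)(1 − t)/470,000.
The (1 − t) factor cancels: (EBIT − 8,000) × 470,000 = (EBIT − 382,000) × 710,000.
EBIT × (710,000 − 470,000) = 382,000 × 710,000 − 8,000 × 470,000 = 267,460,000,000, so EBIT = 267,460,000,000 ÷ 240,000 = 1,114,416.67.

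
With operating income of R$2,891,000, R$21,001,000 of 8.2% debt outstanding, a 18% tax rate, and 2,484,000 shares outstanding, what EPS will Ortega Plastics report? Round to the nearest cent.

Pre-tax income = R$2,891,000 − R$1,722,082.00 = R$1,168,918.00.
Net income = R$1,168,918.00 × (1 − 0.18) = R$958,512.76.
EPS = R$958,512.76 ÷ 2,484,000 = R$0.39.

R$0.39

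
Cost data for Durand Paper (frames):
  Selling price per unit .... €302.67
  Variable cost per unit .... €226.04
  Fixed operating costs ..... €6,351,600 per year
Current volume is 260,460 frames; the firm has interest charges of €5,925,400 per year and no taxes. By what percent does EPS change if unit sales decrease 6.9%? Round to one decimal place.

At 260,460 units, contribution = 260,460 × €76.63 = €19,959,049.80.
Subtracting fixed costs: EBIT = €19,959,049.80 − €6,351,600 = €13,607,449.80.
Interest = €5,925,400.00, so EBIT − I = €7,682,049.80.
Degree of combined leverage = contribution ÷ (EBIT − I) = €19,959,049.80 ÷ €7,682,049.80 = 2.5981.
%ΔEPS = DCL × %ΔSales = 2.5981 × -6.9% = -17.9%.

-17.9%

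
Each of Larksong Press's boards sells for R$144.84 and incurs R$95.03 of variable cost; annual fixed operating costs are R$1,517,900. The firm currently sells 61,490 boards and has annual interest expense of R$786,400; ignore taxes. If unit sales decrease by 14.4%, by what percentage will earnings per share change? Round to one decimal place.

-58.1%

At 61,490 units, contribution = 61,490 × R$49.81 = R$3,062,816.90.
EBIT = R$3,062,816.90 − R$1,517,900 = R$1,544,916.90.
After interest of R$786,400.00, pre-tax earnings = R$758,516.90.
Degree of combined leverage = contribution ÷ (EBIT − I) = R$3,062,816.90 ÷ R$758,516.90 = 4.0379.
%ΔEPS = DCL × %ΔSales = 4.0379 × -14.4% = -58.1%.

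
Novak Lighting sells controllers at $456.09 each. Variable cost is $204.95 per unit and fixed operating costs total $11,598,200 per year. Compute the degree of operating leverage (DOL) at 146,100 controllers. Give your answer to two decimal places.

1.46

Contribution at this volume is 146,100 × $251.14 = $36,691,554.00.
Subtracting fixed costs: EBIT = $36,691,554.00 − $11,598,200 = $25,093,354.00.
Degree of operating leverage = $36,691,554.00 / $25,093,354.00 = 1.4622.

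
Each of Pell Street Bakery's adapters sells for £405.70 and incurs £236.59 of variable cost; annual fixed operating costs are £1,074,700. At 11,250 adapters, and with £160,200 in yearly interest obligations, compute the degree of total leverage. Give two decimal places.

Total contribution margin = 11,250 × £169.11 = £1,902,487.50.
Subtracting fixed costs: EBIT = £1,902,487.50 − £1,074,700 = £827,787.50. Interest = £160,200.00, so EBIT − I = £667,587.50.
DCL = contribution ÷ (EBIT − I) = £1,902,487.50 ÷ £667,587.50 = 2.8498.

2.85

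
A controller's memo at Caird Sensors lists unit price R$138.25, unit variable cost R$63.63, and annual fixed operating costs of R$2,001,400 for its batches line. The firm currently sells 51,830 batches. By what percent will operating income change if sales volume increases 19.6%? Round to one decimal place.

At 51,830 units, contribution = 51,830 × R$74.62 = R$3,867,554.60.
EBIT = R$3,867,554.60 − R$2,001,400 = R$1,866,154.60.
Degree of operating leverage = R$3,867,554.60 / R$1,866,154.60 = 2.0725.
So EBIT moves 2.0725 × (+19.6%) = +40.6%.

+40.6%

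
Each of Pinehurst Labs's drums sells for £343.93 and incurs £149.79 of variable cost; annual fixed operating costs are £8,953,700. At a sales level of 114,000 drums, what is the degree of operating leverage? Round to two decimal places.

Contribution at this volume is 114,000 × £194.14 = £22,131,960.00.
EBIT = £22,131,960.00 − £8,953,700 = £13,178,260.00.
Degree of operating leverage = £22,131,960.00 / £13,178,260.00 = 1.6794.

1.68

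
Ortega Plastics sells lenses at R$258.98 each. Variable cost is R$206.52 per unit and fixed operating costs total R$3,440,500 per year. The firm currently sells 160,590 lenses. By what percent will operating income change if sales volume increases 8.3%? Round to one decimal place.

+14.0%

At 160,590 units, contribution = 160,590 × R$52.46 = R$8,424,551.40.
Subtracting fixed costs: EBIT = R$8,424,551.40 − R$3,440,500 = R$4,984,051.40.
Degree of operating leverage = R$8,424,551.40 / R$4,984,051.40 = 1.6903.
So EBIT moves 1.6903 × (+8.3%) = +14.0%.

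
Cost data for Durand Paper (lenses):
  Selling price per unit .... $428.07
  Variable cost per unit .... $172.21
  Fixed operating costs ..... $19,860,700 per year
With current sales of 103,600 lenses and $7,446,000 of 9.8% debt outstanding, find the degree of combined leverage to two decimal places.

Total contribution margin = 103,600 × $255.86 = $26,507,096.00.
Subtracting fixed costs: EBIT = $26,507,096.00 − $19,860,700 = $6,646,396.00. Interest = $729,708.00.
DOL = $26,507,096.00 ÷ $6,646,396.00 = 3.9882; DFL = $6,646,396.00 ÷ $5,916,688.00 = 1.1233.
Combined leverage = 3.9882 × 1.1233 = 4.4799.

4.48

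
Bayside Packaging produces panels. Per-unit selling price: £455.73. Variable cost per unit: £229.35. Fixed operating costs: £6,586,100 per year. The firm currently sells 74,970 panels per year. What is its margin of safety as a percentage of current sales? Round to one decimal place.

61.2%

Unit CM = price − variable cost = £455.73 − £229.35 = £226.38. Break-even units = £6,586,100 ÷ £226.38 = 29,093.12; break-even revenue = 29,093.12 × £455.73 = £13,258,606.56.
Actual sales revenue = 74,970 × £455.73 = £34,166,078.10.
Margin of safety = (£34,166,078.10 − £13,258,606.56) ÷ £34,166,078.10 = 61.2%.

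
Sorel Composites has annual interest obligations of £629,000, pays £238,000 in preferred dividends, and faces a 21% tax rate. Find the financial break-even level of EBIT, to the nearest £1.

£930,266

Grossing the preferred dividend up to pre-tax terms: £238,000 / (1 − 0.21) = £301,265.82.
Financial break-even EBIT = interest + D_p ÷ (1 − t) = £629,000 + £301,265.82 = £930,265.82.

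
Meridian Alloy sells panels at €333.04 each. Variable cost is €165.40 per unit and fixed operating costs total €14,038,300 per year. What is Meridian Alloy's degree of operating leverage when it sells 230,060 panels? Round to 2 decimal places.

1.57

At 230,060 units, contribution = 230,060 × €167.64 = €38,567,258.40.
Subtracting fixed costs: EBIT = €38,567,258.40 − €14,038,300 = €24,528,958.40.
DOL = contribution ÷ EBIT = €38,567,258.40 ÷ €24,528,958.40 = 1.5723.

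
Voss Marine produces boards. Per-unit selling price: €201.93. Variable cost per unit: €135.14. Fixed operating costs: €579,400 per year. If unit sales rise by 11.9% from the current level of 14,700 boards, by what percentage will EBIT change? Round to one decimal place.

+29.0%

At 14,700 units, contribution = 14,700 × €66.79 = €981,813.00.
Subtracting fixed costs: EBIT = €981,813.00 − €579,400 = €402,413.00.
DOL = contribution ÷ EBIT = €981,813.00 ÷ €402,413.00 = 2.4398.
So EBIT moves 2.4398 × (+11.9%) = +29.0%.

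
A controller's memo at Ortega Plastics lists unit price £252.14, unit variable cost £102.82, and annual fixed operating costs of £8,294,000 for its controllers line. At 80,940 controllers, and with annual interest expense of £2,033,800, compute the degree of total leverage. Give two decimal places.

Total contribution margin = 80,940 × £149.32 = £12,085,960.80.
EBIT = £12,085,960.80 − £8,294,000 = £3,791,960.80. Interest = £2,033,800.00.
DOL = £12,085,960.80 ÷ £3,791,960.80 = 3.1873; DFL = £3,791,960.80 ÷ £1,758,160.80 = 2.1568.
Combined leverage = 3.1873 × 2.1568 = 6.8744.

6.87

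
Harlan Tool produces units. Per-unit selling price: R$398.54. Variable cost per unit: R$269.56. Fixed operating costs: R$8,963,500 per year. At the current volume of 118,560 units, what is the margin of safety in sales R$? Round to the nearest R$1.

Unit CM = price − variable cost = R$398.54 − R$269.56 = R$128.98. Break-even units = R$8,963,500 ÷ R$128.98 = 69,495.27; break-even revenue = 69,495.27 × R$398.54 = R$27,696,645.14.
Actual sales revenue = 118,560 × R$398.54 = R$47,250,902.40.
Margin of safety = R$47,250,902.40 − R$27,696,645.14 = R$19,554,257.

R$19,554,257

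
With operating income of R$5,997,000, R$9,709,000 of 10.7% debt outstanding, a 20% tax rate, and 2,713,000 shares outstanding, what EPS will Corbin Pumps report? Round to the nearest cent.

R$1.46

Pre-tax income = R$5,997,000 − R$1,038,863.00 = R$4,958,137.00.
After tax at 20%: net income = R$4,958,137.00 × 0.80 = R$3,966,509.60.
Per share: R$3,966,509.60 / 2,713,000 shares = R$1.46.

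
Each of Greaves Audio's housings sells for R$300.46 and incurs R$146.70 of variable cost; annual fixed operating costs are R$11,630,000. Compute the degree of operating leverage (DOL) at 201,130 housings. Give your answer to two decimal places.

1.60

Contribution at this volume is 201,130 × R$153.76 = R$30,925,748.80.
Operating income = contribution − fixed costs = R$30,925,748.80 − R$11,630,000 = R$19,295,748.80.
So DOL = total CM / EBIT = R$30,925,748.80 / R$19,295,748.80 = 1.6027.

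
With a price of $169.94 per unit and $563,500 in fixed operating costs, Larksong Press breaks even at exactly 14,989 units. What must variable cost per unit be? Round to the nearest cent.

$132.35

Contribution per unit must be FC / Q = $563,500 / 14,989 = $37.5942.
Variable cost per unit = $169.94 − $37.5942 = $132.35.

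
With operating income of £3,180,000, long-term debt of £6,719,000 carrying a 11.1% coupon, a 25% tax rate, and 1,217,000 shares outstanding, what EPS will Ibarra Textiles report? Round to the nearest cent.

£1.50

Pre-tax income = £3,180,000 − £745,809.00 = £2,434,191.00.
After tax at 25%: net income = £2,434,191.00 × 0.75 = £1,825,643.25.
Per share: £1,825,643.25 / 1,217,000 shares = £1.50.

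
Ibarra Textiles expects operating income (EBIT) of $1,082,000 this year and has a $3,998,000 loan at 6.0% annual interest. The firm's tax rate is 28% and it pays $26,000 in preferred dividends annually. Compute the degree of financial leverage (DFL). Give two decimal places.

Annual interest charges come to $239,880.00.
Preferred dividends grossed up pre-tax: $26,000 / (1 − 0.28) = $36,111.11.
DFL = EBIT ÷ [EBIT − I − D_p/(1−t)] = $1,082,000 ÷ [$1,082,000 − $239,880.00 − $36,111.11] = $1,082,000 ÷ $806,008.89 = 1.3424.

1.34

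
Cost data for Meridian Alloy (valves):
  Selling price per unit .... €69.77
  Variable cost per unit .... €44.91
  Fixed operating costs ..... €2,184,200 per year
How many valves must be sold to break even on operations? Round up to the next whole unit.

Unit CM = price − variable cost = €69.77 − €44.91 = €24.86.
Break-even volume = fixed costs ÷ CM per unit = €2,184,200 ÷ €24.86 = 87,860.02, so 87,861 valves.

87,861 valves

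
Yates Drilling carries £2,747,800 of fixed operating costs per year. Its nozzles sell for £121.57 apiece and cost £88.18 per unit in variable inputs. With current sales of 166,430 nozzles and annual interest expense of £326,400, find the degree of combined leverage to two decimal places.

Total contribution margin = 166,430 × £33.39 = £5,557,097.70.
EBIT = £5,557,097.70 − £2,747,800 = £2,809,297.70. Interest = £326,400.00.
DOL = £5,557,097.70 ÷ £2,809,297.70 = 1.9781; DFL = £2,809,297.70 ÷ £2,482,897.70 = 1.1315.
Combined leverage = 1.9781 × 1.1315 = 2.2382.

2.24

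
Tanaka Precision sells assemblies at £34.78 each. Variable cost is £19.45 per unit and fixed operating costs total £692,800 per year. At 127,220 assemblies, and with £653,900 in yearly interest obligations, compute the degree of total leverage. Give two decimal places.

3.23

Total contribution margin = 127,220 × £15.33 = £1,950,282.60.
Operating income = contribution − fixed costs = £1,950,282.60 − £692,800 = £1,257,482.60. Interest = £653,900.00, so EBIT − I = £603,582.60.
DCL = contribution ÷ (EBIT − I) = £1,950,282.60 ÷ £603,582.60 = 3.2312.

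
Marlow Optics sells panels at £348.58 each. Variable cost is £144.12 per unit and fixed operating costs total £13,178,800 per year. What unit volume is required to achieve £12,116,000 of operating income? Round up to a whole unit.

Unit CM = price − variable cost = £348.58 − £144.12 = £204.46.
Need Q such that Q × £204.46 − £13,178,800 = £12,116,000, i.e. Q = £25,294,800 / £204.46 = 123,715.15 → 123,716.

123,716 panels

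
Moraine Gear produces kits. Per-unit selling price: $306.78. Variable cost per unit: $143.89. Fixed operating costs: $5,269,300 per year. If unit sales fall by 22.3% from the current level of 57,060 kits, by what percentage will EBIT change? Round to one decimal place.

-51.5%

Total contribution margin = 57,060 × $162.89 = $9,294,503.40.
Operating income = contribution − fixed costs = $9,294,503.40 − $5,269,300 = $4,025,203.40.
DOL = contribution ÷ EBIT = $9,294,503.40 ÷ $4,025,203.40 = 2.3091.
Operating income changes by 2.3091 × -22.3% = -51.5%.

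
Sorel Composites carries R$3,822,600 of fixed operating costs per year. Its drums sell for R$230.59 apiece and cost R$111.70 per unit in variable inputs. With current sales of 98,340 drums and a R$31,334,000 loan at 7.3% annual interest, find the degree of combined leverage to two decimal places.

Total contribution margin = 98,340 × R$118.89 = R$11,691,642.60.
Subtracting fixed costs: EBIT = R$11,691,642.60 − R$3,822,600 = R$7,869,042.60. Interest = R$2,287,382.00, so EBIT − I = R$5,581,660.60.
Degree of total leverage = total CM / (EBIT − interest) = R$11,691,642.60 / R$5,581,660.60 = 2.0947.

2.09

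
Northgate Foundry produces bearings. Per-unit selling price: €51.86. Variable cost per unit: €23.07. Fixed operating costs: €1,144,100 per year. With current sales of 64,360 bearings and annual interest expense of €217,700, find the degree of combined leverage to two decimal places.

3.77

Contribution at this volume is 64,360 × €28.79 = €1,852,924.40.
EBIT = €1,852,924.40 − €1,144,100 = €708,824.40. Interest = €217,700.00, so EBIT − I = €491,124.40.
DCL = contribution ÷ (EBIT − I) = €1,852,924.40 ÷ €491,124.40 = 3.7728.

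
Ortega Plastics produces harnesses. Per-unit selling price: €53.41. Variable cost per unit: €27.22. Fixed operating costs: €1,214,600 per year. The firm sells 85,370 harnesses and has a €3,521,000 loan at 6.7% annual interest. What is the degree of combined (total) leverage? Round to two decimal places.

Total contribution margin = 85,370 × €26.19 = €2,235,840.30.
Operating income = contribution − fixed costs = €2,235,840.30 − €1,214,600 = €1,021,240.30. Interest = €235,907.00.
DOL = €2,235,840.30 ÷ €1,021,240.30 = 2.1893; DFL = €1,021,240.30 ÷ €785,333.30 = 1.3004.
Combined leverage = 2.1893 × 1.3004 = 2.8470.

2.85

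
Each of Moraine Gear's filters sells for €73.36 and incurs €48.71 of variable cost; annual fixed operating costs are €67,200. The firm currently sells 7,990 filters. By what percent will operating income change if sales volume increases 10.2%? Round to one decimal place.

+15.5%

Total contribution margin = 7,990 × €24.65 = €196,953.50.
Subtracting fixed costs: EBIT = €196,953.50 − €67,200 = €129,753.50.
So DOL = total CM / EBIT = €196,953.50 / €129,753.50 = 1.5179.
Operating income changes by 1.5179 × +10.2% = +15.5%.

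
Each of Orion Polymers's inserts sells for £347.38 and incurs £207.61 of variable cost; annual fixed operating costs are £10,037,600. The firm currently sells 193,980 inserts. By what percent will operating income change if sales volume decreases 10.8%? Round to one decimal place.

-17.1%

Contribution at this volume is 193,980 × £139.77 = £27,112,584.60.
EBIT = £27,112,584.60 − £10,037,600 = £17,074,984.60.
So DOL = total CM / EBIT = £27,112,584.60 / £17,074,984.60 = 1.5879.
Operating income changes by 1.5879 × -10.8% = -17.1%.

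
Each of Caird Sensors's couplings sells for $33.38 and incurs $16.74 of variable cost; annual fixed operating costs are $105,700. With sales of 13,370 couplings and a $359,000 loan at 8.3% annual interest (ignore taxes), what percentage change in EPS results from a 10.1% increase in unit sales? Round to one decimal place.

+25.8%

At 13,370 units, contribution = 13,370 × $16.64 = $222,476.80.
Operating income = contribution − fixed costs = $222,476.80 − $105,700 = $116,776.80.
After interest of $29,797.00, pre-tax earnings = $86,979.80.
Degree of combined leverage = contribution ÷ (EBIT − I) = $222,476.80 ÷ $86,979.80 = 2.5578.
%ΔEPS = DCL × %ΔSales = 2.5578 × +10.1% = +25.8%.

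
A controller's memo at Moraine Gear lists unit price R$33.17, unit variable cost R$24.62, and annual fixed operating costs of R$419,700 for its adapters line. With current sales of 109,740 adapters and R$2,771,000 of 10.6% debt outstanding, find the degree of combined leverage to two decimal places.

At 109,740 units, contribution = 109,740 × R$8.55 = R$938,277.00.
Subtracting fixed costs: EBIT = R$938,277.00 − R$419,700 = R$518,577.00. Interest = R$293,726.00.
DOL = R$938,277.00 ÷ R$518,577.00 = 1.8093; DFL = R$518,577.00 ÷ R$224,851.00 = 2.3063.
DCL = DOL × DFL = 1.8093 × 2.3063 = 4.1728.

4.17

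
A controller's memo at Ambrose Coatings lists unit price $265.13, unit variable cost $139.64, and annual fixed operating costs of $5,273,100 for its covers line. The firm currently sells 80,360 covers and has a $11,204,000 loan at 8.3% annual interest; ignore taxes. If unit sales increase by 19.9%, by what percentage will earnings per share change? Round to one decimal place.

Total contribution margin = 80,360 × $125.49 = $10,084,376.40.
EBIT = $10,084,376.40 − $5,273,100 = $4,811,276.40.
After interest of $929,932.00, pre-tax earnings = $3,881,344.40.
Degree of combined leverage = contribution ÷ (EBIT − I) = $10,084,376.40 ÷ $3,881,344.40 = 2.5982.
EPS therefore changes by 2.5982 × (+19.9%) = +51.7%.

+51.7%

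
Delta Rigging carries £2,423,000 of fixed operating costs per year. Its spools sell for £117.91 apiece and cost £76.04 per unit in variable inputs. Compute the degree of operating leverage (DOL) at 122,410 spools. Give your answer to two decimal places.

1.90

At 122,410 units, contribution = 122,410 × £41.87 = £5,125,306.70.
Operating income = contribution − fixed costs = £5,125,306.70 − £2,423,000 = £2,702,306.70.
Degree of operating leverage = £5,125,306.70 / £2,702,306.70 = 1.8966.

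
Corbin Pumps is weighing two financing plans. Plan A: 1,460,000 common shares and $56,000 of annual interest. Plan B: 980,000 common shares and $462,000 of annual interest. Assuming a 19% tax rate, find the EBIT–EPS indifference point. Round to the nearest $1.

$1,290,917

At indifference, (EBIT − 56,000)(1 − t)/1,460,000 = (EBIT − 462,000)(1 − t)/980,000.
Cancelling (1 − t) and cross-multiplying: 980,000·(EBIT − 56,000) = 1,460,000·(EBIT − 462,000).
Solving, EBIT = (462,000·1,460,000 − 56,000·980,000) / (1,460,000 − 980,000) = 619,640,000,000 / 480,000 = 1,290,916.67.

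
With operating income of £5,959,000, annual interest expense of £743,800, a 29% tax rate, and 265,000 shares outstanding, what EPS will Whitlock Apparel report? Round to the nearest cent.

£13.97

Pre-tax income = £5,959,000 − £743,800.00 = £5,215,200.00.
After tax at 29%: net income = £5,215,200.00 × 0.71 = £3,702,792.00.
EPS = £3,702,792.00 ÷ 265,000 = £13.97.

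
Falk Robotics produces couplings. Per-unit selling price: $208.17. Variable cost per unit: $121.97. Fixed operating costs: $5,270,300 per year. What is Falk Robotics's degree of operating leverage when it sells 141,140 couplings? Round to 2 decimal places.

1.76

At 141,140 units, contribution = 141,140 × $86.20 = $12,166,268.00.
Operating income = contribution − fixed costs = $12,166,268.00 − $5,270,300 = $6,895,968.00.
DOL = contribution ÷ EBIT = $12,166,268.00 ÷ $6,895,968.00 = 1.7643.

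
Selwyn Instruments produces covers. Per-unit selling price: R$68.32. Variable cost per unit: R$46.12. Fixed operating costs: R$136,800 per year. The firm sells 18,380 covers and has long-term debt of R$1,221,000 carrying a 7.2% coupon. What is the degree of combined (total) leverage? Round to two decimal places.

Contribution at this volume is 18,380 × R$22.20 = R$408,036.00.
EBIT = R$408,036.00 − R$136,800 = R$271,236.00. Interest = R$87,912.00, so EBIT − I = R$183,324.00.
DCL = contribution ÷ (EBIT − I) = R$408,036.00 ÷ R$183,324.00 = 2.2258.

2.23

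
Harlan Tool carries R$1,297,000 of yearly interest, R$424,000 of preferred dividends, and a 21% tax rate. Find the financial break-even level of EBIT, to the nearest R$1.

R$1,833,709

Grossing the preferred dividend up to pre-tax terms: R$424,000 / (1 − 0.21) = R$536,708.86.
Financial break-even EBIT = interest + D_p ÷ (1 − t) = R$1,297,000 + R$536,708.86 = R$1,833,708.86.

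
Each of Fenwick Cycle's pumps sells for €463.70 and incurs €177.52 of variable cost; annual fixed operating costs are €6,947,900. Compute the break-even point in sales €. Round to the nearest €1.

Contribution margin per unit = €463.70 − €177.52 = €286.18, a CM ratio of €286.18 ÷ €463.70 = 0.6172.
Break-even revenue = fixed costs × price ÷ CM = €6,947,900 × €463.70 ÷ €286.18 = €11,257,744.

€11,257,744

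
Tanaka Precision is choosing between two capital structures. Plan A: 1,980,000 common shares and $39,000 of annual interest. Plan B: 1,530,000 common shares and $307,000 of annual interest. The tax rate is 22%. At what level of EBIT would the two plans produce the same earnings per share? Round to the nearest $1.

$1,218,200

Set EPS_A = EPS_B: (EBIT − $39,000)(1 − 0.22) ÷ 1,980,000 = (EBIT − $307,000)(1 − 0.22) ÷ 1,530,000.
Cancelling (1 − t) and cross-multiplying: 1,530,000·(EBIT − 39,000) = 1,980,000·(EBIT − 307,000).
EBIT × (1,980,000 − 1,530,000) = 307,000 × 1,980,000 − 39,000 × 1,530,000 = 548,190,000,000, so EBIT = 548,190,000,000 ÷ 450,000 = 1,218,200.00.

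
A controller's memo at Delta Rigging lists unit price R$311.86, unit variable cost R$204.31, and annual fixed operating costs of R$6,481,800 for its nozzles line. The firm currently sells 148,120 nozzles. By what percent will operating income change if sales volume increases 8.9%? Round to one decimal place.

+15.0%

At 148,120 units, contribution = 148,120 × R$107.55 = R$15,930,306.00.
EBIT = R$15,930,306.00 − R$6,481,800 = R$9,448,506.00.
So DOL = total CM / EBIT = R$15,930,306.00 / R$9,448,506.00 = 1.6860.
So EBIT moves 1.6860 × (+8.9%) = +15.0%.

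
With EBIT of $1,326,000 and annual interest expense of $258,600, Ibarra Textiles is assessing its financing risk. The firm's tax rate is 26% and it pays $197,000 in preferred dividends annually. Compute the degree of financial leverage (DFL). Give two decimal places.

1.66

Annual interest charges come to $258,600.00.
Pre-tax preferred-dividend burden = $197,000 ÷ (1 − 0.26) = $266,216.22.
DFL = EBIT ÷ [EBIT − I − D_p/(1−t)] = $1,326,000 ÷ [$1,326,000 − $258,600.00 − $266,216.22] = $1,326,000 ÷ $801,183.78 = 1.6551.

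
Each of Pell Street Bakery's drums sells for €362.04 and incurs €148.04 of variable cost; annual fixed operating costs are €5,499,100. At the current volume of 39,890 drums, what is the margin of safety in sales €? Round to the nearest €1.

€5,138,532

Unit CM = price − variable cost = €362.04 − €148.04 = €214.00. Break-even units = €5,499,100 ÷ €214.00 = 25,696.73; break-even revenue = 25,696.73 × €362.04 = €9,303,243.76.
Current sales = 39,890 × €362.04 = €14,441,775.60.
Margin of safety = €14,441,775.60 − €9,303,243.76 = €5,138,532.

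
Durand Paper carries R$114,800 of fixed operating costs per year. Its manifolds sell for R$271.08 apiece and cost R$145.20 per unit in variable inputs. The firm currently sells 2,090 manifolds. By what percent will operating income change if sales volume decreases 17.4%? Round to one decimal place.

At 2,090 units, contribution = 2,090 × R$125.88 = R$263,089.20.
Subtracting fixed costs: EBIT = R$263,089.20 − R$114,800 = R$148,289.20.
DOL = contribution ÷ EBIT = R$263,089.20 ÷ R$148,289.20 = 1.7742.
So EBIT moves 1.7742 × (-17.4%) = -30.9%.

-30.9%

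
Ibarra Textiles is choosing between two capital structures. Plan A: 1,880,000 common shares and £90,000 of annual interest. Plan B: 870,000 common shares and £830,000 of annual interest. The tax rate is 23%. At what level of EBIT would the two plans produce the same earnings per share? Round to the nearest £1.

Set EPS_A = EPS_B: (EBIT − £90,000)(1 − 0.23) ÷ 1,880,000 = (EBIT − £830,000)(1 − 0.23) ÷ 870,000.
Cancelling (1 − t) and cross-multiplying: 870,000·(EBIT − 90,000) = 1,880,000·(EBIT − 830,000).
Solving, EBIT = (830,000·1,880,000 − 90,000·870,000) / (1,880,000 − 870,000) = 1,482,100,000,000 / 1,010,000 = 1,467,425.74.

£1,467,426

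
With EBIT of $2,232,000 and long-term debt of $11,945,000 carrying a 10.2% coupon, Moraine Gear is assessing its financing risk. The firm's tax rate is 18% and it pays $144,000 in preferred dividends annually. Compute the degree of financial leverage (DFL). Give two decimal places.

2.66

Interest = $1,218,390.00.
Preferred dividends grossed up pre-tax: $144,000 / (1 − 0.18) = $175,609.76.
DFL = EBIT ÷ [EBIT − I − D_p/(1−t)] = $2,232,000 ÷ [$2,232,000 − $1,218,390.00 − $175,609.76] = $2,232,000 ÷ $838,000.24 = 2.6635.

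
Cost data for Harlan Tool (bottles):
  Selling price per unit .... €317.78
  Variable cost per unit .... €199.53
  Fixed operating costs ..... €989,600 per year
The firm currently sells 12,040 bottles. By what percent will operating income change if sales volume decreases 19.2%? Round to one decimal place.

Contribution at this volume is 12,040 × €118.25 = €1,423,730.00.
Subtracting fixed costs: EBIT = €1,423,730.00 − €989,600 = €434,130.00.
DOL = contribution ÷ EBIT = €1,423,730.00 ÷ €434,130.00 = 3.2795.
So EBIT moves 3.2795 × (-19.2%) = -63.0%.

-63.0%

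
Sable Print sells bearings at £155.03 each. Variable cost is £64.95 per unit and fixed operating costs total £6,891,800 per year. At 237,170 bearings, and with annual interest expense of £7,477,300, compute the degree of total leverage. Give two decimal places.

Contribution at this volume is 237,170 × £90.08 = £21,364,273.60.
Subtracting fixed costs: EBIT = £21,364,273.60 − £6,891,800 = £14,472,473.60. Interest = £7,477,300.00, so EBIT − I = £6,995,173.60.
DCL = contribution ÷ (EBIT − I) = £21,364,273.60 ÷ £6,995,173.60 = 3.0541.

3.05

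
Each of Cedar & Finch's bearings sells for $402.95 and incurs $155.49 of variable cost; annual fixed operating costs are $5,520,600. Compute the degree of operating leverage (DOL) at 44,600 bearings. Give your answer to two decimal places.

2.00

Total contribution margin = 44,600 × $247.46 = $11,036,716.00.
EBIT = $11,036,716.00 − $5,520,600 = $5,516,116.00.
So DOL = total CM / EBIT = $11,036,716.00 / $5,516,116.00 = 2.0008.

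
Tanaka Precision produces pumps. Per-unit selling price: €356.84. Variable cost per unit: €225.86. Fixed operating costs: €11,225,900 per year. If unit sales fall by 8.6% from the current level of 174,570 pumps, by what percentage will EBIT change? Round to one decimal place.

Total contribution margin = 174,570 × €130.98 = €22,865,178.60.
EBIT = €22,865,178.60 − €11,225,900 = €11,639,278.60.
So DOL = total CM / EBIT = €22,865,178.60 / €11,639,278.60 = 1.9645.
%ΔEBIT = DOL × %ΔSales = 1.9645 × -8.6% = -16.9%.

-16.9%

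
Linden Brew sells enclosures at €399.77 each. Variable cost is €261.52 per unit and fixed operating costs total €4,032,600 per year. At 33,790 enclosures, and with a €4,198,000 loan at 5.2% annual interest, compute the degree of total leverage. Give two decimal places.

Contribution at this volume is 33,790 × €138.25 = €4,671,467.50.
Operating income = contribution − fixed costs = €4,671,467.50 − €4,032,600 = €638,867.50. Interest = €218,296.00.
DOL = €4,671,467.50 ÷ €638,867.50 = 7.3121; DFL = €638,867.50 ÷ €420,571.50 = 1.5190.
DCL = DOL × DFL = 7.3121 × 1.5190 = 11.1071.

11.11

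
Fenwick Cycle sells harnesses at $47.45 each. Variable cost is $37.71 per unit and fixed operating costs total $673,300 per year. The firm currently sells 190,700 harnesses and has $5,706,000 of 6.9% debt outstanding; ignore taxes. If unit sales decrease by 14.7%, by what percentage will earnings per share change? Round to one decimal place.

-34.5%

At 190,700 units, contribution = 190,700 × $9.74 = $1,857,418.00.
Subtracting fixed costs: EBIT = $1,857,418.00 − $673,300 = $1,184,118.00.
After interest of $393,714.00, pre-tax earnings = $790,404.00.
Degree of combined leverage = contribution ÷ (EBIT − I) = $1,857,418.00 ÷ $790,404.00 = 2.3500.
%ΔEPS = DCL × %ΔSales = 2.3500 × -14.7% = -34.5%.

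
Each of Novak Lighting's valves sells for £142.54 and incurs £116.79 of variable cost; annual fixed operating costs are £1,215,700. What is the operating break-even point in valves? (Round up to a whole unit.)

47,212 valves

Contribution margin per unit = £142.54 − £116.79 = £25.75.
Break-even volume = fixed costs ÷ CM per unit = £1,215,700 ÷ £25.75 = 47,211.65, so 47,212 valves.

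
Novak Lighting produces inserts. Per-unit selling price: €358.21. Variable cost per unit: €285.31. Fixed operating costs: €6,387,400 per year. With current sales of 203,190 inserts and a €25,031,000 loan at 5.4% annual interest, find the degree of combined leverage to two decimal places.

2.09

Total contribution margin = 203,190 × €72.90 = €14,812,551.00.
Subtracting fixed costs: EBIT = €14,812,551.00 − €6,387,400 = €8,425,151.00. Interest = €1,351,674.00.
DOL = €14,812,551.00 ÷ €8,425,151.00 = 1.7581; DFL = €8,425,151.00 ÷ €7,073,477.00 = 1.1911.
DCL = DOL × DFL = 1.7581 × 1.1911 = 2.0941.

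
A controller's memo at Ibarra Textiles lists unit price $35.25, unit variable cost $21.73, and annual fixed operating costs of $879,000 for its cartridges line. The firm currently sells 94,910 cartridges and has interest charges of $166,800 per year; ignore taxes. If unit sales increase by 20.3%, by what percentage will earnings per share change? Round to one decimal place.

+109.7%

Contribution at this volume is 94,910 × $13.52 = $1,283,183.20.
EBIT = $1,283,183.20 − $879,000 = $404,183.20.
After interest of $166,800.00, pre-tax earnings = $237,383.20.
Degree of combined leverage = contribution ÷ (EBIT − I) = $1,283,183.20 ÷ $237,383.20 = 5.4055.
EPS therefore changes by 5.4055 × (+20.3%) = +109.7%.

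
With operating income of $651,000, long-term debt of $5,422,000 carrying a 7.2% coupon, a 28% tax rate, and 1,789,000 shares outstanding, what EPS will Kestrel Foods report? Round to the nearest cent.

Pre-tax income = $651,000 − $390,384.00 = $260,616.00.
After tax at 28%: net income = $260,616.00 × 0.72 = $187,643.52.
Per share: $187,643.52 / 1,789,000 shares = $0.10.

$0.10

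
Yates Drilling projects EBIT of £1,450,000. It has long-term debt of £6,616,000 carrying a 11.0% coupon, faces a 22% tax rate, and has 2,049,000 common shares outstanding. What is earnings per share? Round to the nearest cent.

Pre-tax income = £1,450,000 − £727,760.00 = £722,240.00.
After tax at 22%: net income = £722,240.00 × 0.78 = £563,347.20.
EPS = £563,347.20 ÷ 2,049,000 = £0.27.

£0.27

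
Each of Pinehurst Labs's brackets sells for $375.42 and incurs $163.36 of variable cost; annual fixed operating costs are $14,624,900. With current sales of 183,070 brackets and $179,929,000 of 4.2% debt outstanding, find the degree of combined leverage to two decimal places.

2.33

At 183,070 units, contribution = 183,070 × $212.06 = $38,821,824.20.
Subtracting fixed costs: EBIT = $38,821,824.20 − $14,624,900 = $24,196,924.20. Interest = $7,557,018.00.
DOL = $38,821,824.20 ÷ $24,196,924.20 = 1.6044; DFL = $24,196,924.20 ÷ $16,639,906.20 = 1.4542.
DCL = DOL × DFL = 1.6044 × 1.4542 = 2.3331.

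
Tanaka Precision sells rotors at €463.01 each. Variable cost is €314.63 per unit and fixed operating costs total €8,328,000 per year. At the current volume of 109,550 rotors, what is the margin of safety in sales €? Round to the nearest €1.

Contribution margin per unit = €463.01 − €314.63 = €148.38. Break-even units = €8,328,000 ÷ €148.38 = 56,126.16; break-even revenue = 56,126.16 × €463.01 = €25,986,974.52.
Actual sales revenue = 109,550 × €463.01 = €50,722,745.50.
Margin of safety = €50,722,745.50 − €25,986,974.52 = €24,735,771.

€24,735,771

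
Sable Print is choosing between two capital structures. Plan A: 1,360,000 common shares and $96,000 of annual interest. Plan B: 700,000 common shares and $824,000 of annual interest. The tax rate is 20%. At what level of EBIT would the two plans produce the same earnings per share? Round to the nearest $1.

$1,596,121

Set EPS_A = EPS_B: (EBIT − $96,000)(1 − 0.20) ÷ 1,360,000 = (EBIT − $824,000)(1 − 0.20) ÷ 700,000.
The (1 − t) factor cancels: (EBIT − 96,000) × 700,000 = (EBIT − 824,000) × 1,360,000.
EBIT × (1,360,000 − 700,000) = 824,000 × 1,360,000 − 96,000 × 700,000 = 1,053,440,000,000, so EBIT = 1,053,440,000,000 ÷ 660,000 = 1,596,121.21.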